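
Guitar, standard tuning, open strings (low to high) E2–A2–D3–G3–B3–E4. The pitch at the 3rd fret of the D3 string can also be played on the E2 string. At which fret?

13

D3 at fret 3 is D3 + 3 semitones = F3.
The open E2 string is 10 semitones below the open D3, so the same pitch on the E2 string lies at fret 3 + 10 = 13.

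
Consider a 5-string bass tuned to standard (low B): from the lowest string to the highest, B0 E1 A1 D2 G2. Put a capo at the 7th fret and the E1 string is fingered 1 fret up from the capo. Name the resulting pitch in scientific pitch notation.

C2

The capo raises the open E1 by 7 semitones to B1; fretting 1 more gives E1 + 7 + 1 = E1 + 8 semitones = C2.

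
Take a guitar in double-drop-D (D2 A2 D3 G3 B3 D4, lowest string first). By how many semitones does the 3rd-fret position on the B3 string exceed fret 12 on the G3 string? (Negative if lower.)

B3 at fret 3 → D4 (MIDI 62); G3 at fret 12 → G4 (MIDI 67).
62 − 67 = -5, so the two pitches are 5 semitones apart.

-5 semitones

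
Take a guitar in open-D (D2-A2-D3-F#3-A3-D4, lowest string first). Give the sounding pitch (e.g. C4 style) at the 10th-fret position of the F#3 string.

E4

F#3 is MIDI 54. Adding 10 gives 64, which is E4.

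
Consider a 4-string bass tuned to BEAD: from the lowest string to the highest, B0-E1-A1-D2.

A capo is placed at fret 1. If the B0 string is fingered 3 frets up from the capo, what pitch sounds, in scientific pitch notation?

The capo raises the open B0 by 1 semitone to C1; fretting 3 more gives B0 + 1 + 3 = B0 + 4 semitones = D#1.
(Also written Eb.)

D#1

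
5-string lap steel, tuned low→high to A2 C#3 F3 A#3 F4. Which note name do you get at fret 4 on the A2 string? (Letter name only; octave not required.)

C#

Each fret is one semitone, so A2 + 4 = C#.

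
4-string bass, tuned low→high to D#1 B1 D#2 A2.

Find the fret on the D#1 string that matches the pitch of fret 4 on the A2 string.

22

A2 at fret 4 is A2 + 4 semitones = C#3.
The open D#1 string is 18 semitones below the open A2, so the same pitch on the D#1 string lies at fret 4 + 18 = 22.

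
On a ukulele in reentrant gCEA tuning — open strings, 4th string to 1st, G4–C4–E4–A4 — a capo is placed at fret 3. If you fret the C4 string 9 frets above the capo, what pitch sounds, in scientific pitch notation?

The capo raises the open C4 by 3 semitones to D♯4; fretting 9 more gives C4 + 3 + 9 = C4 + 12 semitones = C5.

C5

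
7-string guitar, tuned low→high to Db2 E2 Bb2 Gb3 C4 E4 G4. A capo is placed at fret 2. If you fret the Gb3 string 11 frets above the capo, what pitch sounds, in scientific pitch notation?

The capo raises the open Gb3 by 2 semitones to Ab3; fretting 11 more gives Gb3 + 2 + 11 = Gb3 + 13 semitones = G4.

G4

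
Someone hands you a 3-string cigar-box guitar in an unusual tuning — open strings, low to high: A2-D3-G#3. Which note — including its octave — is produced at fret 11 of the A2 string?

A2 is MIDI 45. Adding 11 gives 56, which is G#3.
(Equivalently spelled Ab3.)

G#3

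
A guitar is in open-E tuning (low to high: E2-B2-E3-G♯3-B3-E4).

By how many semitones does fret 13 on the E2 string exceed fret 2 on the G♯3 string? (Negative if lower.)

E2 at fret 13 → F3 (MIDI 53); G♯3 at fret 2 → A♯3 (MIDI 58).
53 − 58 = -5, so the two pitches are 5 semitones apart.

-5 semitones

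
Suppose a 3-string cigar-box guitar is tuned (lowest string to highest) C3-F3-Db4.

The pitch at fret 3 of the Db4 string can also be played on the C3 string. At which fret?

Fret 3 on Db4 is MIDI 61 + 3 = 64 (E4). On the C3 string (open MIDI 48), that pitch is 64 − 48 = fret 16.

16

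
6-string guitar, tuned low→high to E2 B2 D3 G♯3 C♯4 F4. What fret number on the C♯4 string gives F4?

4

F4 is 4 semitones above the open C♯4 (C#–D–D#–E–F), so it sits at fret 4.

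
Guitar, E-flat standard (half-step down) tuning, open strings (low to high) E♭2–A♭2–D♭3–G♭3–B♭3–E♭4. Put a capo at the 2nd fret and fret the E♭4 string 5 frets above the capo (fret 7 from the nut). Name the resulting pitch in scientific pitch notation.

The capo raises the open E♭4 by 2 semitones to F4; fretting 5 more gives E♭4 + 2 + 5 = E♭4 + 7 semitones = B♭4.

B♭4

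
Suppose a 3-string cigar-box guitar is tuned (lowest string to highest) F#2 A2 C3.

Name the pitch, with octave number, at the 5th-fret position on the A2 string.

A2 is MIDI 45. Adding 5 gives 50, which is D3.

D3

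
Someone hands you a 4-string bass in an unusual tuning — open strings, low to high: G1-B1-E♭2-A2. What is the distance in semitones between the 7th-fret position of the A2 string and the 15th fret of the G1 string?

A2 at fret 7 → E3 (MIDI 52); G1 at fret 15 → B♭2 (MIDI 46).
52 − 46 = 6, so the two pitches are 6 semitones apart, with E3 the higher.

6 semitones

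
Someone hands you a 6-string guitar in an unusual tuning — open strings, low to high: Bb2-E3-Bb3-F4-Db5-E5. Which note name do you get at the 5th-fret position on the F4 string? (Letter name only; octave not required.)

Bb

F4 is MIDI 65. Adding 5 gives 70; 70 mod 12 = 10, i.e. Bb.
(Equivalently spelled A#.)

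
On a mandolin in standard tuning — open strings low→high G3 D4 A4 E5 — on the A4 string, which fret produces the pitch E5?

7

E5 is 7 semitones above the open A4 (A–A#–B–C–C#–D–D#–E), so it sits at fret 7.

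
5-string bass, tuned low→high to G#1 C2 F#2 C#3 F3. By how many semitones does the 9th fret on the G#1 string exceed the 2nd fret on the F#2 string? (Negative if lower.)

G#1 at fret 9 → F2 (MIDI 41); F#2 at fret 2 → G#2 (MIDI 44).
41 − 44 = -3, so the two pitches are 3 semitones apart.

-3 semitones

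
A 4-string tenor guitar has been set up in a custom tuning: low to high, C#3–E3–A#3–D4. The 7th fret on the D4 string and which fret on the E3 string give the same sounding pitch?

D4 at fret 7 is D4 + 7 semitones = A4.
The open E3 string is 10 semitones below the open D4, so the same pitch on the E3 string lies at fret 7 + 10 = 17.

17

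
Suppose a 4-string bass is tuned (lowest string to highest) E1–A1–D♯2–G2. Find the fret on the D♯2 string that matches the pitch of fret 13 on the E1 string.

2

Fret 13 on E1 is MIDI 28 + 13 = 41 (F2). On the D♯2 string (open MIDI 39), that pitch is 41 − 39 = fret 2.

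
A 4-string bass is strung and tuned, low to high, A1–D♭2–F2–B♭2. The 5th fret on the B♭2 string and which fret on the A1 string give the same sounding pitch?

18

Fret 5 on B♭2 is MIDI 46 + 5 = 51 (E♭3). On the A1 string (open MIDI 33), that pitch is 51 − 33 = fret 18.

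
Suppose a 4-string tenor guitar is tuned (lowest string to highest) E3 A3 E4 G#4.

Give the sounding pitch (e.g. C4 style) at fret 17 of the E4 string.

A5

Each fret is one semitone, so E4 + 17 = A5.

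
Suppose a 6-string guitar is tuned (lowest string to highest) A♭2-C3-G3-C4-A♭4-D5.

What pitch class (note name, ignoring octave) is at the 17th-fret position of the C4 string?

Each fret is one semitone, so C4 + 17 = F.

F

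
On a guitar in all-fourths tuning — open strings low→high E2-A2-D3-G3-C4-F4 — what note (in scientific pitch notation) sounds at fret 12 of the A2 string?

A3

A2 is MIDI 45. Adding 12 gives 57, which is A3.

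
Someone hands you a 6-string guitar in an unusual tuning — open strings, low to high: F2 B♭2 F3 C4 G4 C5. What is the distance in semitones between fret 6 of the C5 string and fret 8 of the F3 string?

17 semitones

C5 at fret 6 → G♭5 (MIDI 78); F3 at fret 8 → D♭4 (MIDI 61).
78 − 61 = 17, so the two pitches are 17 semitones apart, with G♭5 the higher.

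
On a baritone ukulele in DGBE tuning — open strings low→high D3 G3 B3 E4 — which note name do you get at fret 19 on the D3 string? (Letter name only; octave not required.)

The open D3 string plus 19 semitones: D–D#–E–F–…–G–G#–A.

A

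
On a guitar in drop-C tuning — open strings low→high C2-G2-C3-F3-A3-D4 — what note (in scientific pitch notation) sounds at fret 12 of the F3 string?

Each fret is one semitone, so F3 + 12 = F4.

F4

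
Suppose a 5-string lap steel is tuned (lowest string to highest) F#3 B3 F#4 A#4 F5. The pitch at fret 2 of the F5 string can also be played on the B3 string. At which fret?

Fret 2 on F5 is MIDI 77 + 2 = 79 (G5). On the B3 string (open MIDI 59), that pitch is 79 − 59 = fret 20.

20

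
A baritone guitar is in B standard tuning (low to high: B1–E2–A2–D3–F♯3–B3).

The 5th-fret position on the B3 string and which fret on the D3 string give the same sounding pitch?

14

B3 at fret 5 is B3 + 5 semitones = E4.
The open D3 string is 9 semitones below the open B3, so the same pitch on the D3 string lies at fret 5 + 9 = 14.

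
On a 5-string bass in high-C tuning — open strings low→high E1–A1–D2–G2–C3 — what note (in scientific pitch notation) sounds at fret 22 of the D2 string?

C4

Each fret is one semitone, so D2 + 22 = C4.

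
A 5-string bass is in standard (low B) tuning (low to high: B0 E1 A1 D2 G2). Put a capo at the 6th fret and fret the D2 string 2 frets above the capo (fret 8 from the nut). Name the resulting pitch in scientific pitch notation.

The capo raises the open D2 by 6 semitones to G♯2; fretting 2 more gives D2 + 6 + 2 = D2 + 8 semitones = A♯2.
(Also written B♭.)

A♯2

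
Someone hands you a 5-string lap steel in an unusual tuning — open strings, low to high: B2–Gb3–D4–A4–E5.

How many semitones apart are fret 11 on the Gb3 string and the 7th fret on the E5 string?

Gb3 at fret 11 → F4 (MIDI 65); E5 at fret 7 → B5 (MIDI 83).
65 − 83 = -18, so the two pitches are 18 semitones apart, with B5 the higher.

18 semitones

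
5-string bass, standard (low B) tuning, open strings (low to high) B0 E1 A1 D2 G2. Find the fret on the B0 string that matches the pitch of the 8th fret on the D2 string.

D2 at fret 8 is D2 + 8 semitones = A#2.
The open B0 string is 15 semitones below the open D2, so the same pitch on the B0 string lies at fret 8 + 15 = 23.

23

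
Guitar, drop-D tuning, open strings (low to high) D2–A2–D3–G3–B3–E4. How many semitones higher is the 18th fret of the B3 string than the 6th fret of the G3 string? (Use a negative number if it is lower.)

16 semitones

B3 at fret 18 → F5 (MIDI 77); G3 at fret 6 → C#4 (MIDI 61).
77 − 61 = 16, so the two pitches are 16 semitones apart.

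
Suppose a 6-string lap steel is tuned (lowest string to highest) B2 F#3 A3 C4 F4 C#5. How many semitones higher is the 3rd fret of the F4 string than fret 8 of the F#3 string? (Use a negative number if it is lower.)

F4 at fret 3 → G#4 (MIDI 68); F#3 at fret 8 → D4 (MIDI 62).
68 − 62 = 6, so the two pitches are 6 semitones apart.

6 semitones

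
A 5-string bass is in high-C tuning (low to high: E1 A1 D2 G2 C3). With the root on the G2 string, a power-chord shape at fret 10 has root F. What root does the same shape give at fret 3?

A♯

Moving from fret 10 to fret 3 shifts the root by -7 semitones.
F down 7 semitones is A♯.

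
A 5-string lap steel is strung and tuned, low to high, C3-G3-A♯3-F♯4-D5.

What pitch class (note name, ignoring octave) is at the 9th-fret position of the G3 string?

The open G3 string plus 9 semitones: G–G#–A–A#–B–C–C#–D–D#–E.

E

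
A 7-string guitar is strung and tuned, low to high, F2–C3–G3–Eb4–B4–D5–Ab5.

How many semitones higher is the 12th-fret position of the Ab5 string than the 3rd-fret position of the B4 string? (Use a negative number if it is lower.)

18 semitones

Ab5 at fret 12 → Ab6 (MIDI 92); B4 at fret 3 → D5 (MIDI 74).
92 − 74 = 18, so the two pitches are 18 semitones apart.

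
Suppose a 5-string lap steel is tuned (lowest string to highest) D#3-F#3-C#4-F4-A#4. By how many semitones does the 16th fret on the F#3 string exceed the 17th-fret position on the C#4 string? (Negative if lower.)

-8 semitones

F#3 at fret 16 → A#4 (MIDI 70); C#4 at fret 17 → F#5 (MIDI 78).
70 − 78 = -8, so the two pitches are 8 semitones apart.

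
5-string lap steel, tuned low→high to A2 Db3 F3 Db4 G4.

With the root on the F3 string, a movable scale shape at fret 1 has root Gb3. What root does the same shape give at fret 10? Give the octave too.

Moving from fret 1 to fret 10 shifts the root by 9 semitones.
Gb3 up 9 semitones is Eb4.

Eb4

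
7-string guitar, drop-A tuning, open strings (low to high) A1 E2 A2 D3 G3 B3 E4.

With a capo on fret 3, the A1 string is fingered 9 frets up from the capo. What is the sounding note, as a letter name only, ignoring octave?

A

The capo raises the open A1 by 3 semitones to C2; fretting 9 more gives A1 + 3 + 9 = A1 + 12 semitones, landing on A.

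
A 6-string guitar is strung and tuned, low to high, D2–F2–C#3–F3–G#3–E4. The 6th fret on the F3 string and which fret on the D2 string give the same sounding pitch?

21

F3 at fret 6 is F3 + 6 semitones = B3.
The open D2 string is 15 semitones below the open F3, so the same pitch on the D2 string lies at fret 6 + 15 = 21.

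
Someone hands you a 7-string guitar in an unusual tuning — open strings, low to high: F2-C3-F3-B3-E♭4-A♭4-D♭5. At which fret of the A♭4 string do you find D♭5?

D♭5 is 5 semitones above the open A♭4 (Ab–A–Bb–B–C–Db), so it sits at fret 5.

5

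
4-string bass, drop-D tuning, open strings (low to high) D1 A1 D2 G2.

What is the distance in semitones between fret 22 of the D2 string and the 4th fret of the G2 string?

D2 at fret 22 → C4 (MIDI 60); G2 at fret 4 → B2 (MIDI 47).
60 − 47 = 13, so the two pitches are 13 semitones apart, with C4 the higher.

13 semitones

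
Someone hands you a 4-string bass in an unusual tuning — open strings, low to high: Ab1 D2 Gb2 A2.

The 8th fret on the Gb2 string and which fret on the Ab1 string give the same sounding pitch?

Gb2 at fret 8 is Gb2 + 8 semitones = D3.
The open Ab1 string is 10 semitones below the open Gb2, so the same pitch on the Ab1 string lies at fret 8 + 10 = 18.

18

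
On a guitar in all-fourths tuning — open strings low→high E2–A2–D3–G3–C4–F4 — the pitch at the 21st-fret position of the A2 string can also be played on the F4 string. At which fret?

A2 at fret 21 is A2 + 21 semitones = F#4.
The open F4 string is 20 semitones above the open A2, so the same pitch on the F4 string lies at fret 21 − 20 = 1.

1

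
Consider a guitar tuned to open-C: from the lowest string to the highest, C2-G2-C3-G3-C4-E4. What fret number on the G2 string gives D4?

19

D4 is 19 semitones above the open G2 (G–G#–A–A#–…–C–C#–D), so it sits at fret 19.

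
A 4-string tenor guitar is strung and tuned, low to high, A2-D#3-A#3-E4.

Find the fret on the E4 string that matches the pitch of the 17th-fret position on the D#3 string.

Fret 17 on D#3 is MIDI 51 + 17 = 68 (G#4). On the E4 string (open MIDI 64), that pitch is 68 − 64 = fret 4.

4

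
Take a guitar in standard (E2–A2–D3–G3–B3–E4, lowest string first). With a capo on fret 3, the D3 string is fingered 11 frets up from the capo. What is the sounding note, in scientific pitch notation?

The capo raises the open D3 by 3 semitones to F3; fretting 11 more gives D3 + 3 + 11 = D3 + 14 semitones = E4.

E4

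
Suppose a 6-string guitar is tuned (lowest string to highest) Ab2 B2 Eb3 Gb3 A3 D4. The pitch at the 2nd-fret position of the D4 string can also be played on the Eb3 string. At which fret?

13

D4 at fret 2 is D4 + 2 semitones = E4.
The open Eb3 string is 11 semitones below the open D4, so the same pitch on the Eb3 string lies at fret 2 + 11 = 13.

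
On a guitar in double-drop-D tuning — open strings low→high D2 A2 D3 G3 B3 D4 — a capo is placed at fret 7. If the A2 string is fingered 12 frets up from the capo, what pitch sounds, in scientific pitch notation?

E4

The capo raises the open A2 by 7 semitones to E3; fretting 12 more gives A2 + 7 + 12 = A2 + 19 semitones = E4.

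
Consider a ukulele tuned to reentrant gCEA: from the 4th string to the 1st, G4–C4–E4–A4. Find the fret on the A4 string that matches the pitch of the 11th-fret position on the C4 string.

2

C4 at fret 11 is C4 + 11 semitones = B4.
The open A4 string is 9 semitones above the open C4, so the same pitch on the A4 string lies at fret 11 − 9 = 2.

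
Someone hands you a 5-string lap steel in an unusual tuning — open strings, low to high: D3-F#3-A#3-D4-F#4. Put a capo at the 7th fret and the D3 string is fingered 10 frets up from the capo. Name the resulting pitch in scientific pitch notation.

The capo raises the open D3 by 7 semitones to A3; fretting 10 more gives D3 + 7 + 10 = D3 + 17 semitones = G4.

G4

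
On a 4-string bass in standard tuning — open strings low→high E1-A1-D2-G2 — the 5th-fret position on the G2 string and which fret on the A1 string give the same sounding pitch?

15

G2 at fret 5 is G2 + 5 semitones = C3.
The open A1 string is 10 semitones below the open G2, so the same pitch on the A1 string lies at fret 5 + 10 = 15.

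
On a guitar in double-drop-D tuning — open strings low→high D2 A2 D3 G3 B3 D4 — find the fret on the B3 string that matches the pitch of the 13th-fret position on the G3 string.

Fret 13 on G3 is MIDI 55 + 13 = 68 (G♯4). On the B3 string (open MIDI 59), that pitch is 68 − 59 = fret 9.

9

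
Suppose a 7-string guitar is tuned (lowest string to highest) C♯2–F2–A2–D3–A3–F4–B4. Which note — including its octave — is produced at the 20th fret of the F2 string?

The open F2 string plus 20 semitones: F–F#–G–G#–…–B–C–C#.
The walk passes from B into C 2 times, so the octave number goes from 2 to 4.
(Equivalently spelled D♭4.)

C♯4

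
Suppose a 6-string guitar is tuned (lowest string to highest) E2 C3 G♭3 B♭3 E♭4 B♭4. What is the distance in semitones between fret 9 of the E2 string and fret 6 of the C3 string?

5 semitones

E2 at fret 9 → D♭3 (MIDI 49); C3 at fret 6 → G♭3 (MIDI 54).
49 − 54 = -5, so the two pitches are 5 semitones apart, with G♭3 the higher.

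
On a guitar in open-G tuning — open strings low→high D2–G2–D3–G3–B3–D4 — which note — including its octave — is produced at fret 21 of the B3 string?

G#5

Each fret is one semitone, so B3 + 21 = G#5.
(Equivalently spelled Ab5.)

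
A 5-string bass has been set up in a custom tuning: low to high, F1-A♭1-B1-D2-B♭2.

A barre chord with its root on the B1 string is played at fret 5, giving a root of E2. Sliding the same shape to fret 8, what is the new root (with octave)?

Moving from fret 5 to fret 8 shifts the root by 3 semitones.
E2 up 3 semitones is G2.

G2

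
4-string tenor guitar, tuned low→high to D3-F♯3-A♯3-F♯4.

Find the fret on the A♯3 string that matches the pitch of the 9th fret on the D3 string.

1

Fret 9 on D3 is MIDI 50 + 9 = 59 (B3). On the A♯3 string (open MIDI 58), that pitch is 59 − 58 = fret 1.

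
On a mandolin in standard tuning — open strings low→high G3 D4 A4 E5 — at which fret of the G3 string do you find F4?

F4 is 10 semitones above the open G3 (G–G#–A–A#–…–D#–E–F), so it sits at fret 10.

10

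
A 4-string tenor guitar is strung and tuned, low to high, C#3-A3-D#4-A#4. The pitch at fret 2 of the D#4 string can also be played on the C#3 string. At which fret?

Fret 2 on D#4 is MIDI 63 + 2 = 65 (F4). On the C#3 string (open MIDI 49), that pitch is 65 − 49 = fret 16.

16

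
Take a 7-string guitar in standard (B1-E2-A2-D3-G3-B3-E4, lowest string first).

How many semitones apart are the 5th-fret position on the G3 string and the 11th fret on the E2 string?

9 semitones

G3 at fret 5 → C4 (MIDI 60); E2 at fret 11 → D#3 (MIDI 51).
60 − 51 = 9, so the two pitches are 9 semitones apart, with C4 the higher.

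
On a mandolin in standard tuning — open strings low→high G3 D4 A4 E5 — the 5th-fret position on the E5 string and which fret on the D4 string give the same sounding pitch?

E5 at fret 5 is E5 + 5 semitones = A5.
The open D4 string is 14 semitones below the open E5, so the same pitch on the D4 string lies at fret 5 + 14 = 19.

19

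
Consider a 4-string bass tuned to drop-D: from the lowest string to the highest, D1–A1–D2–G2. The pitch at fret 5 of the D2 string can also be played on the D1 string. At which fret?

17

Fret 5 on D2 is MIDI 38 + 5 = 43 (G2). On the D1 string (open MIDI 26), that pitch is 43 − 26 = fret 17.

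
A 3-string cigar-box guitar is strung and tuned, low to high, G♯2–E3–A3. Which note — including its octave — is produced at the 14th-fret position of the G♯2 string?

Each fret is one semitone, so G♯2 + 14 = A♯3.
(Equivalently spelled B♭3.)

A♯3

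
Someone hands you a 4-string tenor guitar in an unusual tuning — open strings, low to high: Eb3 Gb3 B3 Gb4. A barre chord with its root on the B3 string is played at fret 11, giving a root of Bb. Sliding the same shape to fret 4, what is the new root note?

Eb

Moving from fret 11 to fret 4 shifts the root by -7 semitones.
Bb down 7 semitones is Eb.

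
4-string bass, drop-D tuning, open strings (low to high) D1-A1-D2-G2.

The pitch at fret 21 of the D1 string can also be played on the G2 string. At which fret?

4

Fret 21 on D1 is MIDI 26 + 21 = 47 (B2). On the G2 string (open MIDI 43), that pitch is 47 − 43 = fret 4.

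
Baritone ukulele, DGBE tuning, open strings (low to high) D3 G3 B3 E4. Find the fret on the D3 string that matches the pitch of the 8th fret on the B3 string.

17

Fret 8 on B3 is MIDI 59 + 8 = 67 (G4). On the D3 string (open MIDI 50), that pitch is 67 − 50 = fret 17.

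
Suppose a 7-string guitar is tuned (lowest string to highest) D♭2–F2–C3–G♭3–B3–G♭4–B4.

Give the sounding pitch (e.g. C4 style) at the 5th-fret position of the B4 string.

The open B4 string plus 5 semitones: B–C–Db–D–Eb–E.
The walk passes from B into C once, so the octave number goes from 4 to 5.

E5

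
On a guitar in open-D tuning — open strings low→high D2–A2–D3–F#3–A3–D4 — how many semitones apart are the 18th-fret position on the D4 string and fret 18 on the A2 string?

D4 at fret 18 → G#5 (MIDI 80); A2 at fret 18 → D#4 (MIDI 63).
80 − 63 = 17, so the two pitches are 17 semitones apart, with G#5 the higher.

17 semitones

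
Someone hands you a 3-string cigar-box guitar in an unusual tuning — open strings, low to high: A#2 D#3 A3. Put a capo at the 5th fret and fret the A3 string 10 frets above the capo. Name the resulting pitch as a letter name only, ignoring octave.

The capo raises the open A3 by 5 semitones to D4; fretting 10 more gives A3 + 5 + 10 = A3 + 15 semitones, landing on C.

C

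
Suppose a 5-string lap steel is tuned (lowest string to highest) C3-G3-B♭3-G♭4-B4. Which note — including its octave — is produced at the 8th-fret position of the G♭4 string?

G♭4 is MIDI 66. Adding 8 gives 74, which is D5.

D5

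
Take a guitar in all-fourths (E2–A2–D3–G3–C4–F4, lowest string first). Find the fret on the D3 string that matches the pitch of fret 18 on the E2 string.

Fret 18 on E2 is MIDI 40 + 18 = 58 (A#3). On the D3 string (open MIDI 50), that pitch is 58 − 50 = fret 8.

8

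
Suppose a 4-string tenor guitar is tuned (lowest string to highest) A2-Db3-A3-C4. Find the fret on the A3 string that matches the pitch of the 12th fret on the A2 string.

A2 at fret 12 is A2 + 12 semitones = A3.
The open A3 string is 12 semitones above the open A2, so the same pitch on the A3 string lies at fret 12 − 12 = 0.

0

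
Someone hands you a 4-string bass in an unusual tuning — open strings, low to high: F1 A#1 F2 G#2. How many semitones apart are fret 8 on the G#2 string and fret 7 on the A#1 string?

11 semitones

G#2 at fret 8 → E3 (MIDI 52); A#1 at fret 7 → F2 (MIDI 41).
52 − 41 = 11, so the two pitches are 11 semitones apart, with E3 the higher.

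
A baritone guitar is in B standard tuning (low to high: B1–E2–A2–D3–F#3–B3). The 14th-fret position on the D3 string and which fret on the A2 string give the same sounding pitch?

D3 at fret 14 is D3 + 14 semitones = E4.
The open A2 string is 5 semitones below the open D3, so the same pitch on the A2 string lies at fret 14 + 5 = 19.

19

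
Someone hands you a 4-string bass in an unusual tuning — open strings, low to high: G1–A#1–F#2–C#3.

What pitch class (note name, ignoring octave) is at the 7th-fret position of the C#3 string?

Each fret is one semitone, so C#3 + 7 = G#.
(Equivalently spelled Ab.)

G#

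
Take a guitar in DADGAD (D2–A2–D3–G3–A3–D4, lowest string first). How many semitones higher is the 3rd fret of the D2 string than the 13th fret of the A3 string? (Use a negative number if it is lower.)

-29 semitones

D2 at fret 3 → F2 (MIDI 41); A3 at fret 13 → A#4 (MIDI 70).
41 − 70 = -29, so the two pitches are 29 semitones apart.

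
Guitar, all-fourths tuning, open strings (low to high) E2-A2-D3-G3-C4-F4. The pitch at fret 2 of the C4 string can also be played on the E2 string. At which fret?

22

Fret 2 on C4 is MIDI 60 + 2 = 62 (D4). On the E2 string (open MIDI 40), that pitch is 62 − 40 = fret 22.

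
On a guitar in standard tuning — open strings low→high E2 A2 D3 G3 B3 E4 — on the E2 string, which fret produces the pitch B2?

B2 is 7 semitones above the open E2 (E–F–F#–G–G#–A–A#–B), so it sits at fret 7.

7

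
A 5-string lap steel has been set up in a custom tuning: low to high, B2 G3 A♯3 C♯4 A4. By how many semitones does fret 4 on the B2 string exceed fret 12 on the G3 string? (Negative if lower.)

B2 at fret 4 → D♯3 (MIDI 51); G3 at fret 12 → G4 (MIDI 67).
51 − 67 = -16, so the two pitches are 16 semitones apart.

-16 semitones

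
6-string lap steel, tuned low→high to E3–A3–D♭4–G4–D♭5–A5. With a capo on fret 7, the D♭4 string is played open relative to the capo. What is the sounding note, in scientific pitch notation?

A♭4

The capo raises the open D♭4 by 7 semitones to A♭4; fretting 0 more gives D♭4 + 7 + 0 = D♭4 + 7 semitones = A♭4.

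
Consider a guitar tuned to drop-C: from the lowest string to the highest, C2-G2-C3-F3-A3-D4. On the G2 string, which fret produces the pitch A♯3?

15

A♯3 is 15 semitones above the open G2 (G–G#–A–A#–…–G#–A–A#), so it sits at fret 15.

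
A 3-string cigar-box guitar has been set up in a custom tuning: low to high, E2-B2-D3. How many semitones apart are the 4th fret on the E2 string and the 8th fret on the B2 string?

E2 at fret 4 → Ab2 (MIDI 44); B2 at fret 8 → G3 (MIDI 55).
44 − 55 = -11, so the two pitches are 11 semitones apart, with G3 the higher.

11 semitones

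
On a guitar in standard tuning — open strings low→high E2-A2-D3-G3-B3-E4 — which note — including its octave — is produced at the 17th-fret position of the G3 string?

C5

Each fret is one semitone, so G3 + 17 = C5.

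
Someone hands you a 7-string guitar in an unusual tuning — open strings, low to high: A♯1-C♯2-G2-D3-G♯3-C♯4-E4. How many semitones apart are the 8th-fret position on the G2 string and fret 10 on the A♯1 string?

G2 at fret 8 → D♯3 (MIDI 51); A♯1 at fret 10 → G♯2 (MIDI 44).
51 − 44 = 7, so the two pitches are 7 semitones apart, with D♯3 the higher.

7 semitones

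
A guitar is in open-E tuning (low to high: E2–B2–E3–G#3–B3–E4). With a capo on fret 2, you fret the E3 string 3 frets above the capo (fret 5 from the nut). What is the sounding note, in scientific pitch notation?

The capo raises the open E3 by 2 semitones to F#3; fretting 3 more gives E3 + 2 + 3 = E3 + 5 semitones = A3.

A3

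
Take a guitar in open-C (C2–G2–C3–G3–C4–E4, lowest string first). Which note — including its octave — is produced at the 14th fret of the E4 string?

F#5

The open E4 string plus 14 semitones: E–F–F#–G–…–E–F–F#.
The walk passes from B into C once, so the octave number goes from 4 to 5.
(Equivalently spelled Gb5.)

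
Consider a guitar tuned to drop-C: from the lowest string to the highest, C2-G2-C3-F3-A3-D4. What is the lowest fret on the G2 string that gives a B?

4

From G2, count semitones up the chromatic scale until reaching B: G–G#–A–A#–B — 4 steps.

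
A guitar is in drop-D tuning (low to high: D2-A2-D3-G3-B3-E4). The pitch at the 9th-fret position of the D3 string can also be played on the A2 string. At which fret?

14

Fret 9 on D3 is MIDI 50 + 9 = 59 (B3). On the A2 string (open MIDI 45), that pitch is 59 − 45 = fret 14.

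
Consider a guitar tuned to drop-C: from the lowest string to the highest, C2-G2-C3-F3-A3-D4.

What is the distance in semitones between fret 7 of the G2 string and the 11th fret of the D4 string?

G2 at fret 7 → D3 (MIDI 50); D4 at fret 11 → C#5 (MIDI 73).
50 − 73 = -23, so the two pitches are 23 semitones apart, with C#5 the higher.

23 semitones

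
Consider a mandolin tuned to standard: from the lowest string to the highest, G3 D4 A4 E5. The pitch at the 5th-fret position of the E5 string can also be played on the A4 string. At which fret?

12

E5 at fret 5 is E5 + 5 semitones = A5.
The open A4 string is 7 semitones below the open E5, so the same pitch on the A4 string lies at fret 5 + 7 = 12.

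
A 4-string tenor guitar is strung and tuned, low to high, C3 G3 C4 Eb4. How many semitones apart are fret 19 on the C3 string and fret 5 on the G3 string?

7 semitones

C3 at fret 19 → G4 (MIDI 67); G3 at fret 5 → C4 (MIDI 60).
67 − 60 = 7, so the two pitches are 7 semitones apart, with G4 the higher.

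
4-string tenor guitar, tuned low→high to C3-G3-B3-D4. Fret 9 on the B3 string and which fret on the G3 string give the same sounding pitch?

13

B3 at fret 9 is B3 + 9 semitones = G#4.
The open G3 string is 4 semitones below the open B3, so the same pitch on the G3 string lies at fret 9 + 4 = 13.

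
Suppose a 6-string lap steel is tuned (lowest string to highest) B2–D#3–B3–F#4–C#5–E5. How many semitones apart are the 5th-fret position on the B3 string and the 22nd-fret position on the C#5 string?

31 semitones

B3 at fret 5 → E4 (MIDI 64); C#5 at fret 22 → B6 (MIDI 95).
64 − 95 = -31, so the two pitches are 31 semitones apart, with B6 the higher.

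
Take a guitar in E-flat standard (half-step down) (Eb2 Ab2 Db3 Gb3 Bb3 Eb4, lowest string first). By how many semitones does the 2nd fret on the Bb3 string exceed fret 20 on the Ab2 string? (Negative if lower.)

-4 semitones

Bb3 at fret 2 → C4 (MIDI 60); Ab2 at fret 20 → E4 (MIDI 64).
60 − 64 = -4, so the two pitches are 4 semitones apart.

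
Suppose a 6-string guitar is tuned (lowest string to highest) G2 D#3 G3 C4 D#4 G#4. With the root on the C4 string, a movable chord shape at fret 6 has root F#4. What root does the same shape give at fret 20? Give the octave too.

Moving from fret 6 to fret 20 shifts the root by 14 semitones.
F#4 up 14 semitones is G#5.

G#5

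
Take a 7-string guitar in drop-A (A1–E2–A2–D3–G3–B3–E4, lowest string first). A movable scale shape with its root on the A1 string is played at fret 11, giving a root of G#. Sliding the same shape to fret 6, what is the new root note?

D#

Moving from fret 11 to fret 6 shifts the root by -5 semitones.
G# down 5 semitones is D#.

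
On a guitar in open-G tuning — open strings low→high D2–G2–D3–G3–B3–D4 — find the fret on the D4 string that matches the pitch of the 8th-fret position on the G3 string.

1

G3 at fret 8 is G3 + 8 semitones = D♯4.
The open D4 string is 7 semitones above the open G3, so the same pitch on the D4 string lies at fret 8 − 7 = 1.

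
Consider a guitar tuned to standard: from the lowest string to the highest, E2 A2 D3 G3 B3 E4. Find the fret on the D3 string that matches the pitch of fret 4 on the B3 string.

B3 at fret 4 is B3 + 4 semitones = D♯4.
The open D3 string is 9 semitones below the open B3, so the same pitch on the D3 string lies at fret 4 + 9 = 13.

13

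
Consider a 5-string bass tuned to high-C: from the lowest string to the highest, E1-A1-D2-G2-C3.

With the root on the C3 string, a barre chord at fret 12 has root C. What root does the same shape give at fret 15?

D♯

Moving from fret 12 to fret 15 shifts the root by 3 semitones.
C up 3 semitones is D♯.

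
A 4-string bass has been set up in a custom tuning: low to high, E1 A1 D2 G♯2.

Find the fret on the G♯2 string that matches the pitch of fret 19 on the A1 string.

Fret 19 on A1 is MIDI 33 + 19 = 52 (E3). On the G♯2 string (open MIDI 44), that pitch is 52 − 44 = fret 8.

8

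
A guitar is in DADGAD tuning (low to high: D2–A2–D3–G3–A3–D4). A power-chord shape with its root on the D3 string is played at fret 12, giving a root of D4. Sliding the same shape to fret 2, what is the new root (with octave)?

E3

Moving from fret 12 to fret 2 shifts the root by -10 semitones.
D4 down 10 semitones is E3.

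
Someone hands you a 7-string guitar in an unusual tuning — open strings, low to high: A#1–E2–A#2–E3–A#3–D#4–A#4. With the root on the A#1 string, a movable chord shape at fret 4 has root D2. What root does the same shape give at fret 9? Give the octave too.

Moving from fret 4 to fret 9 shifts the root by 5 semitones.
D2 up 5 semitones is G2.

G2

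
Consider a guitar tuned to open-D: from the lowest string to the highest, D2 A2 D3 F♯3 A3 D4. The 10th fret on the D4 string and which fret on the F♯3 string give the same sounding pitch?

Fret 10 on D4 is MIDI 62 + 10 = 72 (C5). On the F♯3 string (open MIDI 54), that pitch is 72 − 54 = fret 18.

18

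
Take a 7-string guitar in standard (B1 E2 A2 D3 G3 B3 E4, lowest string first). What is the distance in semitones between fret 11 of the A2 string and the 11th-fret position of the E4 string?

19 semitones

A2 at fret 11 → G#3 (MIDI 56); E4 at fret 11 → D#5 (MIDI 75).
56 − 75 = -19, so the two pitches are 19 semitones apart, with D#5 the higher.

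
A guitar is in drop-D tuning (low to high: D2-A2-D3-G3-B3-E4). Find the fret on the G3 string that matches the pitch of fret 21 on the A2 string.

11

A2 at fret 21 is A2 + 21 semitones = F#4.
The open G3 string is 10 semitones above the open A2, so the same pitch on the G3 string lies at fret 21 − 10 = 11.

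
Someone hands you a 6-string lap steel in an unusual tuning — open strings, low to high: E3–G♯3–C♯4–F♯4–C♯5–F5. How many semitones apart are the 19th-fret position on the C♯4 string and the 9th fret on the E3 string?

C♯4 at fret 19 → G♯5 (MIDI 80); E3 at fret 9 → C♯4 (MIDI 61).
80 − 61 = 19, so the two pitches are 19 semitones apart, with G♯5 the higher.

19 semitones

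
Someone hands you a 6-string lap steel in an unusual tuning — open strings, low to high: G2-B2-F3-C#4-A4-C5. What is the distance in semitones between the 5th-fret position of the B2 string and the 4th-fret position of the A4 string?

21 semitones

B2 at fret 5 → E3 (MIDI 52); A4 at fret 4 → C#5 (MIDI 73).
52 − 73 = -21, so the two pitches are 21 semitones apart, with C#5 the higher.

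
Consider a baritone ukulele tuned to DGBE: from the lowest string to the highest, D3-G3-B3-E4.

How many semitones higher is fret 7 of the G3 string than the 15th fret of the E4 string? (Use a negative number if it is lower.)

-17 semitones

G3 at fret 7 → D4 (MIDI 62); E4 at fret 15 → G5 (MIDI 79).
62 − 79 = -17, so the two pitches are 17 semitones apart.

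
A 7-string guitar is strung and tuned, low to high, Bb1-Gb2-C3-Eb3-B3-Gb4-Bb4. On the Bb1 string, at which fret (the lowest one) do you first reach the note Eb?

5

From Bb1, count semitones up the chromatic scale until reaching Eb: Bb–B–C–Db–D–Eb — 5 steps.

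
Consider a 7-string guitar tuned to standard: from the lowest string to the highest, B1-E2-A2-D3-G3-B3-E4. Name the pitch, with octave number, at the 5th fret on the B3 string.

B3 is MIDI 59. Adding 5 gives 64, which is E4.

E4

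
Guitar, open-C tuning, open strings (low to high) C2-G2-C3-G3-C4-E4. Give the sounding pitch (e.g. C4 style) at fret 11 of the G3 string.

Each fret is one semitone, so G3 + 11 = F♯4.
(Equivalently spelled G♭4.)

F♯4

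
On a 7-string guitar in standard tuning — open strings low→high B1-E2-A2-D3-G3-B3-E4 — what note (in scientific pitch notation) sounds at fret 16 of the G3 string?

Each fret is one semitone, so G3 + 16 = B4.

B4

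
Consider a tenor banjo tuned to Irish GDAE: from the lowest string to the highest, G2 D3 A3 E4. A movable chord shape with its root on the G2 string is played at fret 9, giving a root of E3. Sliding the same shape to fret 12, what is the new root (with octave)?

Moving from fret 9 to fret 12 shifts the root by 3 semitones.
E3 up 3 semitones is G3.

G3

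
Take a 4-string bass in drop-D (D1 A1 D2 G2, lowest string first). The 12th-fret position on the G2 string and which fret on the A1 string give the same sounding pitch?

G2 at fret 12 is G2 + 12 semitones = G3.
The open A1 string is 10 semitones below the open G2, so the same pitch on the A1 string lies at fret 12 + 10 = 22.

22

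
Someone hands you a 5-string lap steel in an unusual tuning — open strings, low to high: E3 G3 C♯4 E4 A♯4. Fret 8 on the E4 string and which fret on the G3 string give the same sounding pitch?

Fret 8 on E4 is MIDI 64 + 8 = 72 (C5). On the G3 string (open MIDI 55), that pitch is 72 − 55 = fret 17.

17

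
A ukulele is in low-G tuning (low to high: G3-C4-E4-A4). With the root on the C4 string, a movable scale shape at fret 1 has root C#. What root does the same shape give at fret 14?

Moving from fret 1 to fret 14 shifts the root by 13 semitones.
C# up 13 semitones is D.

D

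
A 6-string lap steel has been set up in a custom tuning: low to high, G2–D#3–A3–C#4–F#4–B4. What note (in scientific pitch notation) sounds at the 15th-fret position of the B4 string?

D6

The open B4 string plus 15 semitones: B–C–C#–D–…–C–C#–D.
The walk passes from B into C 2 times, so the octave number goes from 4 to 6.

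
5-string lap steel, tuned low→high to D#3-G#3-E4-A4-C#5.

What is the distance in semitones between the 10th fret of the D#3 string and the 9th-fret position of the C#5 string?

D#3 at fret 10 → C#4 (MIDI 61); C#5 at fret 9 → A#5 (MIDI 82).
61 − 82 = -21, so the two pitches are 21 semitones apart, with A#5 the higher.

21 semitones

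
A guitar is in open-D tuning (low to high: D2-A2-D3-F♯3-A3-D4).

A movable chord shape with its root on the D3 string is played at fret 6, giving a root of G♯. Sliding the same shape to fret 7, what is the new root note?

A

Moving from fret 6 to fret 7 shifts the root by 1 semitone.
G♯ up 1 semitone is A.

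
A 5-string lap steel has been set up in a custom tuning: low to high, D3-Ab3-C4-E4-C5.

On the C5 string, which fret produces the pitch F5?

5

F5 is 5 semitones above the open C5 (C–Db–D–Eb–E–F), so it sits at fret 5.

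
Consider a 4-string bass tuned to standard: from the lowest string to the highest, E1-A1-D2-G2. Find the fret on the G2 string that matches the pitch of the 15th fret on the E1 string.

E1 at fret 15 is E1 + 15 semitones = G2.
The open G2 string is 15 semitones above the open E1, so the same pitch on the G2 string lies at fret 15 − 15 = 0.

0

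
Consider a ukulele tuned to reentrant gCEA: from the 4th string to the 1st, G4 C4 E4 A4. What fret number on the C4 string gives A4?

A4 is 9 semitones above the open C4 (C–C#–D–D#–E–F–F#–G–G#–A), so it sits at fret 9.

9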